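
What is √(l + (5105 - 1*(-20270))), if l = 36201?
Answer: 2*√15394 ≈ 248.15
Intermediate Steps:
√(l + (5105 - 1*(-20270))) = √(36201 + (5105 - 1*(-20270))) = √(36201 + (5105 + 20270)) = √(36201 + 25375) = √61576 = 2*√15394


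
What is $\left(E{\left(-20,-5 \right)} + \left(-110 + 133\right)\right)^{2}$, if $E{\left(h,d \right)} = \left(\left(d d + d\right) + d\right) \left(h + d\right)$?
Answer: $123904$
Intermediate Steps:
$E{\left(h,d \right)} = \left(d + h\right) \left(d^{2} + 2 d\right)$ ($E{\left(h,d \right)} = \left(\left(d^{2} + d\right) + d\right) \left(d + h\right) = \left(\left(d + d^{2}\right) + d\right) \left(d + h\right) = \left(d^{2} + 2 d\right) \left(d + h\right) = \left(d + h\right) \left(d^{2} + 2 d\right)$)
$\left(E{\left(-20,-5 \right)} + \left(-110 + 133\right)\right)^{2} = \left(- 5 \left(\left(-5\right)^{2} + 2 \left(-5\right) + 2 \left(-20\right) - -100\right) + \left(-110 + 133\right)\right)^{2} = \left(- 5 \left(25 - 10 - 40 + 100\right) + 23\right)^{2} = \left(\left(-5\right) 75 + 23\right)^{2} = \left(-375 + 23\right)^{2} = \left(-352\right)^{2} = 123904$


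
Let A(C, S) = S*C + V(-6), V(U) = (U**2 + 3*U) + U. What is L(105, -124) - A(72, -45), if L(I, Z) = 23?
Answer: 3251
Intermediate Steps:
V(U) = U**2 + 4*U
A(C, S) = 12 + C*S (A(C, S) = S*C - 6*(4 - 6) = C*S - 6*(-2) = C*S + 12 = 12 + C*S)
L(105, -124) - A(72, -45) = 23 - (12 + 72*(-45)) = 23 - (12 - 3240) = 23 - 1*(-3228) = 23 + 3228 = 3251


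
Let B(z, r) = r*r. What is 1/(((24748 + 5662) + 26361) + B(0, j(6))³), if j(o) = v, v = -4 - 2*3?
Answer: 1/1056771 ≈ 9.4628e-7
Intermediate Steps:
v = -10 (v = -4 - 1*6 = -4 - 6 = -10)
j(o) = -10
B(z, r) = r²
1/(((24748 + 5662) + 26361) + B(0, j(6))³) = 1/(((24748 + 5662) + 26361) + ((-10)²)³) = 1/((30410 + 26361) + 100³) = 1/(56771 + 1000000) = 1/1056771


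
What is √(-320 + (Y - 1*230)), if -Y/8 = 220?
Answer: I*√2310 ≈ 48.062*I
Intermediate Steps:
Y = -1760 (Y = -8*220 = -1760)
√(-320 + (Y - 1*230)) = √(-320 + (-1760 - 1*230)) = √(-320 + (-1760 - 230)) = √(-320 - 1990) = √(-2310) = I*√2310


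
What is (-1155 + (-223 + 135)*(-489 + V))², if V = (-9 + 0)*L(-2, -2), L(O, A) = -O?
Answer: 1888858521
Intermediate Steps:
V = -18 (V = (-9 + 0)*(-1*(-2)) = -9*2 = -18)
(-1155 + (-223 + 135)*(-489 + V))² = (-1155 + (-223 + 135)*(-489 - 18))² = (-1155 - 88*(-507))² = (-1155 + 44616)² = 43461² = 1888858521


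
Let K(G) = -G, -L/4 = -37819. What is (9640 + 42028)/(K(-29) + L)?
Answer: 51668/151305 ≈ 0.34148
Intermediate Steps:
L = 151276 (L = -4*(-37819) = 151276)
(9640 + 42028)/(K(-29) + L) = (9640 + 42028)/(-1*(-29) + 151276) = 51668/(29 + 151276) = 51668/151305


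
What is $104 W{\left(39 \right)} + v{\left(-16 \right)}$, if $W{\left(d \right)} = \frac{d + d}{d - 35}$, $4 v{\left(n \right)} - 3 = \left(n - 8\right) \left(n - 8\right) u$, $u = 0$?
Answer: $\frac{8115}{4} \approx 2028.8$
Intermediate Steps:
$v{\left(n \right)} = \frac{3}{4}$ ($v{\left(n \right)} = \frac{3}{4} + \frac{\left(n - 8\right) \left(n - 8\right) 0}{4} = \frac{3}{4} + \frac{\left(-8 + n\right) \left(-8 + n\right) 0}{4} = \frac{3}{4} + \frac{\left(-8 + n\right)^{2} \cdot 0}{4} = \frac{3}{4} + \frac{1}{4} \cdot 0 = \frac{3}{4} + 0 = \frac{3}{4}$)
$W{\left(d \right)} = \frac{2 d}{-35 + d}$
$104 W{\left(39 \right)} + v{\left(-16 \right)} = 104 \cdot 2 \cdot 39 \frac{1}{-35 + 39} + \frac{3}{4} = 104 \cdot 2 \cdot 39 \cdot \frac{1}{4} + \frac{3}{4} = 104 \cdot \frac{39}{2} + \frac{3}{4} = 2028 + \frac{3}{4} = \frac{8115}{4}$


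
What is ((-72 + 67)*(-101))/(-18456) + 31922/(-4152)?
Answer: -24635383/3192888 ≈ -7.7157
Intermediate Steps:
((-72 + 67)*(-101))/(-18456) + 31922/(-4152) = -5*(-101)*(-1/18456) + 31922*(-1/4152) = 505*(-1/18456) - 15961/2076 = -505/18456 - 15961/2076 = -24635383/3192888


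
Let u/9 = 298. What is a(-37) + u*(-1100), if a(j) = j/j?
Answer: -2950199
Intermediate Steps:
u = 2682 (u = 9*298 = 2682)
a(j) = 1
a(-37) + u*(-1100) = 1 + 2682*(-1100) = 1 - 2950200 = -2950199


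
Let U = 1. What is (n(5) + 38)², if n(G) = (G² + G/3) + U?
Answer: 38809/9 ≈ 4312.1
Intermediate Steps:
n(G) = 1 + G² + G/3 (n(G) = (G² + G/3) + 1 = 1 + G² + G/3)
(n(5) + 38)² = ((1 + 5² + (⅓)*5) + 38)² = ((1 + 25 + 5/3) + 38)² = (83/3 + 38)² = (197/3)² = 38809/9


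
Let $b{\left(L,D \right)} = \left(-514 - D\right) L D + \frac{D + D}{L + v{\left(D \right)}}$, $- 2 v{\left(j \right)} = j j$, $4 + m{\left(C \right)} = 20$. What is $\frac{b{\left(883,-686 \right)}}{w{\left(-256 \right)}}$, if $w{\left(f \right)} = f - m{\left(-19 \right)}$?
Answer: $\frac{6105745150267}{15940220} \approx 3.8304 \cdot 10^{5}$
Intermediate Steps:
$m{\left(C \right)} = 16$ ($m{\left(C \right)} = -4 + 20 = 16$)
$v{\left(j \right)} = - \frac{j^{2}}{2}$ ($v{\left(j \right)} = - \frac{j j}{2} = - \frac{j^{2}}{2}$)
$w{\left(f \right)} = -16 + f$ ($w{\left(f \right)} = f - 16 = -16 + f$)
$b{\left(L,D \right)} = \frac{2 D}{L - \frac{D^{2}}{2}} + D L \left(-514 - D\right)$ ($b{\left(L,D \right)} = \left(-514 - D\right) L D + \frac{D + D}{L - \frac{D^{2}}{2}} = L \left(-514 - D\right) D + \frac{2 D}{L - \frac{D^{2}}{2}} = D L \left(-514 - D\right) + \frac{2 D}{L - \frac{D^{2}}{2}} = \frac{2 D}{L - \frac{D^{2}}{2}} + D L \left(-514 - D\right)$)
$\frac{b{\left(883,-686 \right)}}{w{\left(-256 \right)}} = \frac{\left(-686\right) \frac{1}{\left(-686\right)^{2} - 1766} \left(-4 + 1028 \cdot 883^{2} - 883 \left(-686\right)^{3} - 453862 \left(-686\right)^{2} + 2 \left(-686\right) 883^{2}\right)}{-16 - 256} = \frac{\left(-686\right) \frac{1}{470596 - 1766} \left(-4 + 1028 \cdot 779689 - 883 \left(-322828856\right) - 453862 \cdot 470596 + 2 \left(-686\right) 779689\right)}{-272} = - \frac{686 \left(-4 + 801520292 + 285057879848 - 213585641752 - 1069733308\right)}{468830} \left(- \frac{1}{272}\right) = \left(-686\right) \frac{1}{468830} \cdot 71204025076 \left(- \frac{1}{272}\right) = \left(- \frac{24422980601068}{234415}\right) \left(- \frac{1}{272}\right) = \frac{6105745150267}{15940220}$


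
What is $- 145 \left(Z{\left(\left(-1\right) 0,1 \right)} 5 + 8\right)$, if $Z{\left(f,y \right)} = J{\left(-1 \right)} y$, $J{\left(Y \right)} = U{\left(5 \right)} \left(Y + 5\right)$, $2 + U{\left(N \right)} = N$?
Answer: $-9860$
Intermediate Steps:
$U{\left(N \right)} = -2 + N$
$J{\left(Y \right)} = 15 + 3 Y$ ($J{\left(Y \right)} = \left(-2 + 5\right) \left(Y + 5\right) = 3 \left(5 + Y\right) = 15 + 3 Y$)
$Z{\left(f,y \right)} = 12 y$ ($Z{\left(f,y \right)} = \left(15 + 3 \left(-1\right)\right) y = \left(15 - 3\right) y = 12 y$)
$- 145 \left(Z{\left(\left(-1\right) 0,1 \right)} 5 + 8\right) = - 145 \left(12 \cdot 1 \cdot 5 + 8\right) = - 145 \left(12 \cdot 5 + 8\right) = - 145 \left(60 + 8\right) = \left(-145\right) 68 = -9860$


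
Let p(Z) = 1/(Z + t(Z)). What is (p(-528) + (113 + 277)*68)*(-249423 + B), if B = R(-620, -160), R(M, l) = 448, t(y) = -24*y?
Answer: -3486287386825/528 ≈ -6.6028e+9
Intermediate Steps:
B = 448
p(Z) = -1/(23*Z) (p(Z) = 1/(Z - 24*Z) = 1/(-23*Z) = -1/(23*Z))
(p(-528) + (113 + 277)*68)*(-249423 + B) = (-1/23/(-528) + (113 + 277)*68)*(-249423 + 448) = (-1/23*(-1/528) + 390*68)*(-248975) = (1/12144 + 26520)*(-248975) = (322058881/12144)*(-248975) = -3486287386825/528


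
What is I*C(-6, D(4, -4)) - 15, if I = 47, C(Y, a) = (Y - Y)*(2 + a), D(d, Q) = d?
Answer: -15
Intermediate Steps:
C(Y, a) = 0 (C(Y, a) = 0*(2 + a) = 0)
I*C(-6, D(4, -4)) - 15 = 47*0 - 15 = 0 - 15 = -15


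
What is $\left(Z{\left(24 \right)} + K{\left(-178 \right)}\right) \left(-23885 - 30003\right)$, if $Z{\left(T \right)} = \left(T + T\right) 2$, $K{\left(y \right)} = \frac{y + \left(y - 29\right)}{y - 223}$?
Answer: $- \frac{2095219328}{401} \approx -5.225 \cdot 10^{6}$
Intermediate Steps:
$K{\left(y \right)} = \frac{-29 + 2 y}{-223 + y}$ ($K{\left(y \right)} = \frac{y + \left(-29 + y\right)}{-223 + y} = \frac{-29 + 2 y}{-223 + y}$)
$Z{\left(T \right)} = 4 T$ ($Z{\left(T \right)} = 2 T 2 = 4 T$)
$\left(Z{\left(24 \right)} + K{\left(-178 \right)}\right) \left(-23885 - 30003\right) = \left(4 \cdot 24 + \frac{-29 + 2 \left(-178\right)}{-223 - 178}\right) \left(-23885 - 30003\right) = \left(96 + \frac{-29 - 356}{-401}\right) \left(-53888\right) = \left(96 - - \frac{385}{401}\right) \left(-53888\right) = \left(96 + \frac{385}{401}\right) \left(-53888\right) = \frac{38881}{401} \left(-53888\right) = - \frac{2095219328}{401}$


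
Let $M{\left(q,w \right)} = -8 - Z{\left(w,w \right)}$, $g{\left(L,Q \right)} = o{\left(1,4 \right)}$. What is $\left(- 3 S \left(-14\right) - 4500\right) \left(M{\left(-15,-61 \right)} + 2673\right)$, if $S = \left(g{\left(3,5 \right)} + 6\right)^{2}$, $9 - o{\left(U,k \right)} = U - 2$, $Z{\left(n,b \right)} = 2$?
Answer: $16649076$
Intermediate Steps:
$o{\left(U,k \right)} = 11 - U$ ($o{\left(U,k \right)} = 9 - \left(U - 2\right) = 9 - \left(-2 + U\right) = 11 - U$)
$g{\left(L,Q \right)} = 10$ ($g{\left(L,Q \right)} = 11 - 1 = 10$)
$S = 256$ ($S = \left(10 + 6\right)^{2} = 16^{2} = 256$)
$M{\left(q,w \right)} = -10$ ($M{\left(q,w \right)} = -8 - 2 = -10$)
$\left(- 3 S \left(-14\right) - 4500\right) \left(M{\left(-15,-61 \right)} + 2673\right) = \left(\left(-3\right) 256 \left(-14\right) - 4500\right) \left(-10 + 2673\right) = \left(\left(-768\right) \left(-14\right) - 4500\right) 2663 = \left(10752 - 4500\right) 2663 = 6252 \cdot 2663 = 16649076$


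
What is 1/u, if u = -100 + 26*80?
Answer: 1/1980 ≈ 0.00050505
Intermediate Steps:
u = 1980 (u = -100 + 2080 = 1980)
1/u = 1/1980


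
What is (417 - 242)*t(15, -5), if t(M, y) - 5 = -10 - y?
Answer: 0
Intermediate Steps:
t(M, y) = -5 - y (t(M, y) = 5 + (-10 - y) = -5 - y)
(417 - 242)*t(15, -5) = (417 - 242)*(-5 - 1*(-5)) = 175*(-5 + 5) = 175*0 = 0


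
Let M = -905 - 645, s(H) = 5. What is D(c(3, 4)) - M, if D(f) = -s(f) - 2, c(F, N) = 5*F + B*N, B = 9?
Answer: 1543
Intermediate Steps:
c(F, N) = 5*F + 9*N
D(f) = -7 (D(f) = -1*5 - 2 = -5 - 2 = -7)
M = -1550
D(c(3, 4)) - M = -7 - 1*(-1550) = -7 + 1550 = 1543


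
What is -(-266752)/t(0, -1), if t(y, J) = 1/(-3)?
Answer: -800256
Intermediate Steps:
t(y, J) = -1/3
-(-266752)/t(0, -1) = -(-266752)/(-1/3) = -(-266752)*(-3) = -4168*192 = -800256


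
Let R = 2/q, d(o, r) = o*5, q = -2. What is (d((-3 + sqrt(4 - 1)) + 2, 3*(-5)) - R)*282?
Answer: -1128 + 1410*sqrt(3) ≈ 1314.2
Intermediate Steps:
d(o, r) = 5*o
R = -1 (R = 2/(-2) = 2*(-1/2) = -1)
(d((-3 + sqrt(4 - 1)) + 2, 3*(-5)) - R)*282 = (5*((-3 + sqrt(4 - 1)) + 2) - 1*(-1))*282 = (5*((-3 + sqrt(3)) + 2) + 1)*282 = (5*(-1 + sqrt(3)) + 1)*282 = ((-5 + 5*sqrt(3)) + 1)*282 = (-4 + 5*sqrt(3))*282 = -1128 + 1410*sqrt(3)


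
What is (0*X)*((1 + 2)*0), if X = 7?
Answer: 0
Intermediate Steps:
(0*X)*((1 + 2)*0) = (0*7)*((1 + 2)*0) = 0*(3*0) = 0*0 = 0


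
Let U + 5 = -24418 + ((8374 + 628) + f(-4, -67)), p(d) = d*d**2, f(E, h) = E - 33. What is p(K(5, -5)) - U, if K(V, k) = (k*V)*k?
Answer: 1968583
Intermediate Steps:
K(V, k) = V*k**2 (K(V, k) = (V*k)*k = V*k**2)
f(E, h) = -33 + E
p(d) = d**3
U = -15458 (U = -5 + (-24418 + ((8374 + 628) + (-33 - 4))) = -5 + (-24418 + (9002 - 37)) = -5 + (-24418 + 8965) = -5 - 15453 = -15458)
p(K(5, -5)) - U = (5*(-5)**2)**3 - 1*(-15458) = (5*25)**3 + 15458 = 125**3 + 15458 = 1953125 + 15458 = 1968583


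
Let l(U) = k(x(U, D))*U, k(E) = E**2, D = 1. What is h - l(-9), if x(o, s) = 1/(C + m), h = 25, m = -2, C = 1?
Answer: 34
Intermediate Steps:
x(o, s) = -1 (x(o, s) = 1/(1 - 2) = 1/(-1) = -1)
l(U) = U (l(U) = (-1)**2*U = 1*U = U)
h - l(-9) = 25 - 1*(-9) = 25 + 9 = 34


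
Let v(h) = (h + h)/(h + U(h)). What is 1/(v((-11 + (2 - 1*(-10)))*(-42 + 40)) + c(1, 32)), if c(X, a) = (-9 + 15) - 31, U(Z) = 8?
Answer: -3/77 ≈ -0.038961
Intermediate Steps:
c(X, a) = -25 (c(X, a) = 6 - 31 = -25)
v(h) = 2*h/(8 + h) (v(h) = (h + h)/(h + 8) = (2*h)/(8 + h) = 2*h/(8 + h))
1/(v((-11 + (2 - 1*(-10)))*(-42 + 40)) + c(1, 32)) = 1/(2*((-11 + (2 - 1*(-10)))*(-42 + 40))/(8 + (-11 + (2 - 1*(-10)))*(-42 + 40)) - 25) = 1/(2*((-11 + (2 + 10))*(-2))/(8 + (-11 + (2 + 10))*(-2)) - 25) = 1/(2*((-11 + 12)*(-2))/(8 + (-11 + 12)*(-2)) - 25) = 1/(2*(1*(-2))/(8 + 1*(-2)) - 25) = 1/(2*(-2)/(8 - 2) - 25) = 1/(2*(-2)/6 - 25) = 1/(2*(-2)*(⅙) - 25) = 1/(-⅔ - 25) = 1/(-77/3) = -3/77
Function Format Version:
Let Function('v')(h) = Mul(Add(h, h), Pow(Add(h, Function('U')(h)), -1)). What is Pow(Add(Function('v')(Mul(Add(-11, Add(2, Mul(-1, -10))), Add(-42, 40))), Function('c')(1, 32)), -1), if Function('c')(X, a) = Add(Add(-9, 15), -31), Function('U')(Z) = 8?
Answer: Rational(-3, 77) ≈ -0.038961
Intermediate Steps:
Function('c')(X, a) = -25 (Function('c')(X, a) = Add(6, -31) = -25)
Function('v')(h) = Mul(2, h, Pow(Add(8, h), -1)) (Function('v')(h) = Mul(Add(h, h), Pow(Add(h, 8), -1)) = Mul(Mul(2, h), Pow(Add(8, h), -1)) = Mul(2, h, Pow(Add(8, h), -1)))
Pow(Add(Function('v')(Mul(Add(-11, Add(2, Mul(-1, -10))), Add(-42, 40))), Function('c')(1, 32)), -1) = Pow(Add(Mul(2, Mul(Add(-11, Add(2, Mul(-1, -10))), Add(-42, 40)), Pow(Add(8, Mul(Add(-11, Add(2, Mul(-1, -10))), Add(-42, 40))), -1)), -25), -1) = Pow(Add(Mul(2, Mul(Add(-11, Add(2, 10)), -2), Pow(Add(8, Mul(Add(-11, Add(2, 10)), -2)), -1)), -25), -1) = Pow(Add(Mul(2, Mul(Add(-11, 12), -2), Pow(Add(8, Mul(Add(-11, 12), -2)), -1)), -25), -1) = Pow(Add(Mul(2, Mul(1, -2), Pow(Add(8, Mul(1, -2)), -1)), -25), -1) = Pow(Add(Mul(2, -2, Pow(Add(8, -2), -1)), -25), -1) = Pow(Add(Mul(2, -2, Pow(6, -1)), -25), -1) = Pow(Add(Mul(2, -2, Rational(1, 6)), -25), -1) = Pow(Add(Rational(-2, 3), -25), -1) = Pow(Rational(-77, 3), -1) = Rational(-3, 77)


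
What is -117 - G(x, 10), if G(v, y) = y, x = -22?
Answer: -127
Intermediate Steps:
-117 - G(x, 10) = -117 - 1*10 = -117 - 10 = -127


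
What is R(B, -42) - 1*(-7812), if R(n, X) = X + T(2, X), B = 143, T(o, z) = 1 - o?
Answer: 7769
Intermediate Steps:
R(n, X) = -1 + X (R(n, X) = X + (1 - 1*2) = X + (1 - 2) = X - 1 = -1 + X)
R(B, -42) - 1*(-7812) = (-1 - 42) - 1*(-7812) = -43 + 7812 = 7769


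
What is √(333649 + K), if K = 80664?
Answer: √414313 ≈ 643.67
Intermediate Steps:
√(333649 + K) = √(333649 + 80664) = √414313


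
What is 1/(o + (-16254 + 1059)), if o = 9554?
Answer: -1/5641 ≈ -0.00017727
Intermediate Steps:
1/(o + (-16254 + 1059)) = 1/(9554 + (-16254 + 1059)) = 1/(9554 - 15195) = 1/(-5641) = -1/5641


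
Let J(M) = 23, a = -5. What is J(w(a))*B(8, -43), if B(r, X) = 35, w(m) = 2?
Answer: 805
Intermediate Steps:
J(w(a))*B(8, -43) = 23*35 = 805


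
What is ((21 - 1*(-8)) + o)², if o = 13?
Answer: 1764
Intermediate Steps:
((21 - 1*(-8)) + o)² = ((21 - 1*(-8)) + 13)² = ((21 + 8) + 13)² = (29 + 13)² = 42² = 1764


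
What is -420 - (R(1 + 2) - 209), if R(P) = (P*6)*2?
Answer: -247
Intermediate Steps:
R(P) = 12*P (R(P) = (6*P)*2 = 12*P)
-420 - (R(1 + 2) - 209) = -420 - (12*(1 + 2) - 209) = -420 - (12*3 - 209) = -420 - (36 - 209) = -420 - 1*(-173) = -420 + 173 = -247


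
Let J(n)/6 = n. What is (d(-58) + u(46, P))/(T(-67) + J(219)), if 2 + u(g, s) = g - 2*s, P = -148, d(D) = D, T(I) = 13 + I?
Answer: 47/210 ≈ 0.22381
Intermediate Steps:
J(n) = 6*n
u(g, s) = -2 + g - 2*s (u(g, s) = -2 + (g - 2*s) = -2 + g - 2*s)
(d(-58) + u(46, P))/(T(-67) + J(219)) = (-58 + (-2 + 46 - 2*(-148)))/((13 - 67) + 6*219) = (-58 + (-2 + 46 + 296))/(-54 + 1314) = (-58 + 340)/1260 = 282*(1/1260) = 47/210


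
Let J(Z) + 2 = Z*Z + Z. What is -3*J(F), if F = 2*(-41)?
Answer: -19920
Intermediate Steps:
F = -82
J(Z) = -2 + Z + Z² (J(Z) = -2 + (Z*Z + Z) = -2 + (Z² + Z) = -2 + (Z + Z²) = -2 + Z + Z²)
-3*J(F) = -3*(-2 - 82 + (-82)²) = -3*(-2 - 82 + 6724) = -3*6640 = -19920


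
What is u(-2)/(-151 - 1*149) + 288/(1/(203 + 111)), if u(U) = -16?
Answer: 6782404/75 ≈ 90432.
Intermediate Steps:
u(-2)/(-151 - 1*149) + 288/(1/(203 + 111)) = -16/(-151 - 1*149) + 288/(1/(203 + 111)) = -16/(-151 - 149) + 288/(1/314) = -16/(-300) + 288/(1/314) = -16*(-1/300) + 288*314 = 4/75 + 90432 = 6782404/75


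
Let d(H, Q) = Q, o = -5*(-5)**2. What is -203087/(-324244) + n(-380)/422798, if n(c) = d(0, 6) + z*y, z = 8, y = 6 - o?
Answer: 43103265301/68544857356 ≈ 0.62883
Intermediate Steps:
o = -125 (o = -5*25 = -125)
y = 131 (y = 6 - 1*(-125) = 6 + 125 = 131)
n(c) = 1054 (n(c) = 6 + 8*131 = 6 + 1048 = 1054)
-203087/(-324244) + n(-380)/422798 = -203087/(-324244) + 1054/422798 = -203087*(-1/324244) + 1054*(1/422798) = 203087/324244 + 527/211399 = 43103265301/68544857356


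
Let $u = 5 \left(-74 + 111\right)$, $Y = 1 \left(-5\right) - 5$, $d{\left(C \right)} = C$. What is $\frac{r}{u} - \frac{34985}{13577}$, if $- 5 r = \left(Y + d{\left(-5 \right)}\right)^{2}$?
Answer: $- \frac{1416638}{502349} \approx -2.82$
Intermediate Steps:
$Y = -10$ ($Y = -5 - 5 = -10$)
$r = -45$ ($r = - \frac{\left(-10 - 5\right)^{2}}{5} = - \frac{\left(-15\right)^{2}}{5} = \left(- \frac{1}{5}\right) 225 = -45$)
$u = 185$ ($u = 5 \cdot 37 = 185$)
$\frac{r}{u} - \frac{34985}{13577} = - \frac{45}{185} - \frac{34985}{13577} = \left(-45\right) \frac{1}{185} - \frac{34985}{13577} = - \frac{9}{37} - \frac{34985}{13577} = - \frac{1416638}{502349}$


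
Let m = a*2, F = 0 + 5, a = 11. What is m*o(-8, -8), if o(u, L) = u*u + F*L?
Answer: 528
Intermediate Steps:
F = 5
o(u, L) = u² + 5*L (o(u, L) = u*u + 5*L = u² + 5*L)
m = 22 (m = 11*2 = 22)
m*o(-8, -8) = 22*((-8)² + 5*(-8)) = 22*(64 - 40) = 22*24 = 528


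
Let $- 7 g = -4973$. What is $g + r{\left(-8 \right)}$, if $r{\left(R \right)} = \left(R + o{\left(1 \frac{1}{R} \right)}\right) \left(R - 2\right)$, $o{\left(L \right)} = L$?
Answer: $\frac{22167}{28} \approx 791.68$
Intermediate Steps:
$g = \frac{4973}{7}$ ($g = \left(- \frac{1}{7}\right) \left(-4973\right) = \frac{4973}{7} \approx 710.43$)
$r{\left(R \right)} = \left(-2 + R\right) \left(R + \frac{1}{R}\right)$ ($r{\left(R \right)} = \left(R + 1 \frac{1}{R}\right) \left(R - 2\right) = \left(R + \frac{1}{R}\right) \left(-2 + R\right) = \left(-2 + R\right) \left(R + \frac{1}{R}\right)$)
$g + r{\left(-8 \right)} = \frac{4973}{7} + \left(1 + \left(-8\right)^{2} - -16 - \frac{2}{-8}\right) = \frac{4973}{7} + \left(1 + 64 + 16 - - \frac{1}{4}\right) = \frac{4973}{7} + \left(1 + 64 + 16 + \frac{1}{4}\right) = \frac{4973}{7} + \frac{325}{4} = \frac{22167}{28}$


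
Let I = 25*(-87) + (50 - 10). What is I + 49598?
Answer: 47463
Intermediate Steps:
I = -2135 (I = -2175 + 40 = -2135)
I + 49598 = -2135 + 49598 = 47463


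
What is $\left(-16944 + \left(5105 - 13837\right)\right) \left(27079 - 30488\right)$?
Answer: $87529484$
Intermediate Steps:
$\left(-16944 + \left(5105 - 13837\right)\right) \left(27079 - 30488\right) = \left(-16944 + \left(5105 - 13837\right)\right) \left(-3409\right) = \left(-16944 - 8732\right) \left(-3409\right) = \left(-25676\right) \left(-3409\right) = 87529484$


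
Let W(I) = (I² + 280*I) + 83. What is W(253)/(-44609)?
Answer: -134932/44609 ≈ -3.0248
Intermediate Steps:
W(I) = 83 + I² + 280*I
W(253)/(-44609) = (83 + 253² + 280*253)/(-44609) = (83 + 64009 + 70840)*(-1/44609) = 134932*(-1/44609) = -134932/44609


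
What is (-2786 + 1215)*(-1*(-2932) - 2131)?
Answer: -1258371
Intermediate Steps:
(-2786 + 1215)*(-1*(-2932) - 2131) = -1571*(2932 - 2131) = -1571*801 = -1258371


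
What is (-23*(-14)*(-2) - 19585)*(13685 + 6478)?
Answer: -407877327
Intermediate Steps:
(-23*(-14)*(-2) - 19585)*(13685 + 6478) = (322*(-2) - 19585)*20163 = (-644 - 19585)*20163 = -20229*20163 = -407877327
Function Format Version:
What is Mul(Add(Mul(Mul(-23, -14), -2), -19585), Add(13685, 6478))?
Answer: -407877327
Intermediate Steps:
Mul(Add(Mul(Mul(-23, -14), -2), -19585), Add(13685, 6478)) = Mul(Add(Mul(322, -2), -19585), 20163) = Mul(Add(-644, -19585), 20163) = Mul(-20229, 20163) = -407877327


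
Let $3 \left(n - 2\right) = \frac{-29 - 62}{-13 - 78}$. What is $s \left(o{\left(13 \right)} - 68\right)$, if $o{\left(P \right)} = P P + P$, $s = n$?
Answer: $266$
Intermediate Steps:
$n = \frac{7}{3}$ ($n = 2 + \frac{\left(-29 - 62\right) \frac{1}{-13 - 78}}{3} = 2 + \frac{\left(-91\right) \frac{1}{-91}}{3} = 2 + \frac{\left(-91\right) \left(- \frac{1}{91}\right)}{3} = 2 + \frac{1}{3} \cdot 1 = 2 + \frac{1}{3} = \frac{7}{3} \approx 2.3333$)
$s = \frac{7}{3} \approx 2.3333$
$o{\left(P \right)} = P + P^{2}$ ($o{\left(P \right)} = P^{2} + P = P + P^{2}$)
$s \left(o{\left(13 \right)} - 68\right) = \frac{7 \left(13 \left(1 + 13\right) - 68\right)}{3} = \frac{7 \left(13 \cdot 14 - 68\right)}{3} = \frac{7 \left(182 - 68\right)}{3} = \frac{7}{3} \cdot 114 = 266$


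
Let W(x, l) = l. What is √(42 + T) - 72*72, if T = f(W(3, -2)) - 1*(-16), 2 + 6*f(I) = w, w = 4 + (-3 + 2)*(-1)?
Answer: -5184 + 3*√26/2 ≈ -5176.4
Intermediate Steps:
w = 5 (w = 4 - 1*(-1) = 4 + 1 = 5)
f(I) = ½ (f(I) = -⅓ + (⅙)*5 = -⅓ + ⅚ = ½)
T = 33/2 (T = ½ - 1*(-16) = ½ + 16 = 33/2 ≈ 16.500)
√(42 + T) - 72*72 = √(42 + 33/2) - 72*72 = √(117/2) - 5184 = 3*√26/2 - 5184 = -5184 + 3*√26/2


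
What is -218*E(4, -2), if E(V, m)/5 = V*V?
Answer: -17440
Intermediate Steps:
E(V, m) = 5*V² (E(V, m) = 5*(V*V) = 5*V²)
-218*E(4, -2) = -1090*4² = -1090*16 = -218*80 = -17440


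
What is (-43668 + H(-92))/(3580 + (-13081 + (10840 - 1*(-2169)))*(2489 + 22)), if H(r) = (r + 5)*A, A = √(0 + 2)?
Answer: 10917/44303 + 87*√2/177212 ≈ 0.24711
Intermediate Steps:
A = √2 ≈ 1.4142
H(r) = √2*(5 + r) (H(r) = (r + 5)*√2 = (5 + r)*√2 = √2*(5 + r))
(-43668 + H(-92))/(3580 + (-13081 + (10840 - 1*(-2169)))*(2489 + 22)) = (-43668 + √2*(5 - 92))/(3580 + (-13081 + (10840 - 1*(-2169)))*(2489 + 22)) = (-43668 + √2*(-87))/(3580 + (-13081 + (10840 + 2169))*2511) = (-43668 - 87*√2)/(3580 + (-13081 + 13009)*2511) = (-43668 - 87*√2)/(3580 - 72*2511) = (-43668 - 87*√2)/(3580 - 180792) = (-43668 - 87*√2)/(-177212) = (-43668 - 87*√2)*(-1/177212) = 10917/44303 + 87*√2/177212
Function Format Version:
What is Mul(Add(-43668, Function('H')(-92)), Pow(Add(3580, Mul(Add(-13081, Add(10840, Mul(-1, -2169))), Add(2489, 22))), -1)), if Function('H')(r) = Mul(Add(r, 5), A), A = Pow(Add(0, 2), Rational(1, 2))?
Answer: Add(Rational(10917, 44303), Mul(Rational(87, 177212), Pow(2, Rational(1, 2)))) ≈ 0.24711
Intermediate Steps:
A = Pow(2, Rational(1, 2)) ≈ 1.4142
Function('H')(r) = Mul(Pow(2, Rational(1, 2)), Add(5, r)) (Function('H')(r) = Mul(Add(r, 5), Pow(2, Rational(1, 2))) = Mul(Add(5, r), Pow(2, Rational(1, 2))) = Mul(Pow(2, Rational(1, 2)), Add(5, r)))
Mul(Add(-43668, Function('H')(-92)), Pow(Add(3580, Mul(Add(-13081, Add(10840, Mul(-1, -2169))), Add(2489, 22))), -1)) = Mul(Add(-43668, Mul(Pow(2, Rational(1, 2)), Add(5, -92))), Pow(Add(3580, Mul(Add(-13081, Add(10840, Mul(-1, -2169))), Add(2489, 22))), -1)) = Mul(Add(-43668, Mul(Pow(2, Rational(1, 2)), -87)), Pow(Add(3580, Mul(Add(-13081, Add(10840, 2169)), 2511)), -1)) = Mul(Add(-43668, Mul(-87, Pow(2, Rational(1, 2)))), Pow(Add(3580, Mul(Add(-13081, 13009), 2511)), -1)) = Mul(Add(-43668, Mul(-87, Pow(2, Rational(1, 2)))), Pow(Add(3580, Mul(-72, 2511)), -1)) = Mul(Add(-43668, Mul(-87, Pow(2, Rational(1, 2)))), Pow(Add(3580, -180792), -1)) = Mul(Add(-43668, Mul(-87, Pow(2, Rational(1, 2)))), Pow(-177212, -1)) = Mul(Add(-43668, Mul(-87, Pow(2, Rational(1, 2)))), Rational(-1, 177212)) = Add(Rational(10917, 44303), Mul(Rational(87, 177212), Pow(2, Rational(1, 2))))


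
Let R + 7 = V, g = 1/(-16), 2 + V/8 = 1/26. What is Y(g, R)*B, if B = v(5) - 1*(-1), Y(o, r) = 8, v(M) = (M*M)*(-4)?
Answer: -792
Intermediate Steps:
v(M) = -4*M² (v(M) = M²*(-4) = -4*M²)
V = -204/13 (V = -16 + 8/26 = -16 + 8*(1/26) = -16 + 4/13 = -204/13 ≈ -15.692)
g = -1/16 ≈ -0.062500
R = -295/13 (R = -7 - 204/13 = -295/13 ≈ -22.692)
B = -99 (B = -4*5² - 1*(-1) = -4*25 + 1 = -100 + 1 = -99)
Y(g, R)*B = 8*(-99) = -792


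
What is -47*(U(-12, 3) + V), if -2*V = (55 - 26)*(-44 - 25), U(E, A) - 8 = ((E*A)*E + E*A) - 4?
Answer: -131647/2 ≈ -65824.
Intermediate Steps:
U(E, A) = 4 + A*E + A*E**2 (U(E, A) = 8 + (((E*A)*E + E*A) - 4) = 8 + (((A*E)*E + A*E) - 4) = 8 + ((A*E**2 + A*E) - 4) = 8 + ((A*E + A*E**2) - 4) = 8 + (-4 + A*E + A*E**2) = 4 + A*E + A*E**2)
V = 2001/2 (V = -(55 - 26)*(-44 - 25)/2 = -29*(-69)/2 = -1/2*(-2001) = 2001/2 ≈ 1000.5)
-47*(U(-12, 3) + V) = -47*((4 + 3*(-12) + 3*(-12)**2) + 2001/2) = -47*((4 - 36 + 3*144) + 2001/2) = -47*((4 - 36 + 432) + 2001/2) = -47*(400 + 2001/2) = -47*2801/2 = -131647/2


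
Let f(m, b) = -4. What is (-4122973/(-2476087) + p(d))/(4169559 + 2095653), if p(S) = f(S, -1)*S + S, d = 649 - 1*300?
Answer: -647085029/3878302496361 ≈ -0.00016685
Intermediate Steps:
d = 349 (d = 649 - 300 = 349)
p(S) = -3*S (p(S) = -4*S + S = -3*S)
(-4122973/(-2476087) + p(d))/(4169559 + 2095653) = (-4122973/(-2476087) - 3*349)/(4169559 + 2095653) = (-4122973*(-1/2476087) - 1047)/6265212 = (4122973/2476087 - 1047)*(1/6265212) = -2588340116/2476087*1/6265212 = -647085029/3878302496361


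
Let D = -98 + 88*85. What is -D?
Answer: -7382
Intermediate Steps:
D = 7382 (D = -98 + 7480 = 7382)
-D = -1*7382 = -7382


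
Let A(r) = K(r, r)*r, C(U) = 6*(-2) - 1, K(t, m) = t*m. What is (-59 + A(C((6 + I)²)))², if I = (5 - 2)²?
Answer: 5089536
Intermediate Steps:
I = 9 (I = 3² = 9)
K(t, m) = m*t
C(U) = -13 (C(U) = -12 - 1 = -13)
A(r) = r³ (A(r) = (r*r)*r = r²*r = r³)
(-59 + A(C((6 + I)²)))² = (-59 + (-13)³)² = (-59 - 2197)² = (-2256)² = 5089536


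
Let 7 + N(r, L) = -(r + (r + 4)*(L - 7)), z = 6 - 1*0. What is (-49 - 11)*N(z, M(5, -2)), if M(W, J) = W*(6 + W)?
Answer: 29580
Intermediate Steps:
z = 6 (z = 6 + 0 = 6)
N(r, L) = -7 - r - (-7 + L)*(4 + r) (N(r, L) = -7 - (r + (r + 4)*(L - 7)) = -7 - (r + (4 + r)*(-7 + L)) = -7 - (r + (-7 + L)*(4 + r)) = -7 + (-r - (-7 + L)*(4 + r)) = -7 - r - (-7 + L)*(4 + r))
(-49 - 11)*N(z, M(5, -2)) = (-49 - 11)*(21 - 20*(6 + 5) + 6*6 - 1*5*(6 + 5)*6) = -60*(21 - 20*11 + 36 - 1*5*11*6) = -60*(21 - 4*55 + 36 - 1*55*6) = -60*(21 - 220 + 36 - 330) = -60*(-493) = 29580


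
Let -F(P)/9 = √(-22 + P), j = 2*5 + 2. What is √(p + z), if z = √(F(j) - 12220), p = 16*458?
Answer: √(7328 + √(-12220 - 9*I*√10)) ≈ 85.607 - 0.6457*I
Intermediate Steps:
j = 12 (j = 10 + 2 = 12)
F(P) = -9*√(-22 + P)
p = 7328
z = √(-12220 - 9*I*√10) (z = √(-9*√(-22 + 12) - 12220) = √(-9*I*√10 - 12220) = √(-12220 - 9*I*√10) ≈ 0.1287 - 110.54*I)
√(p + z) = √(7328 + √(-12220 - 9*I*√10))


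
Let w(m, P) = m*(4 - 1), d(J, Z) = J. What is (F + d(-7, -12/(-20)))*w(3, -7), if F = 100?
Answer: 837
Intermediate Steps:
w(m, P) = 3*m (w(m, P) = m*3 = 3*m)
(F + d(-7, -12/(-20)))*w(3, -7) = (100 - 7)*(3*3) = 93*9 = 837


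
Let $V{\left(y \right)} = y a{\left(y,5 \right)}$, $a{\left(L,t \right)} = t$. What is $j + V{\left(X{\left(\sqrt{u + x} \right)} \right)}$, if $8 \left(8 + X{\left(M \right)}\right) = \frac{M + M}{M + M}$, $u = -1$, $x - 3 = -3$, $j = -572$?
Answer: $- \frac{4891}{8} \approx -611.38$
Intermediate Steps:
$x = 0$ ($x = 3 - 3 = 0$)
$X{\left(M \right)} = - \frac{63}{8}$ ($X{\left(M \right)} = -8 + \frac{\left(M + M\right) \frac{1}{M + M}}{8} = -8 + \frac{2 M \frac{1}{2 M}}{8} = -8 + \frac{1}{8} \cdot 1 = -8 + \frac{1}{8} = - \frac{63}{8}$)
$V{\left(y \right)} = 5 y$ ($V{\left(y \right)} = y 5 = 5 y$)
$j + V{\left(X{\left(\sqrt{u + x} \right)} \right)} = -572 + 5 \left(- \frac{63}{8}\right) = -572 - \frac{315}{8} = - \frac{4891}{8}$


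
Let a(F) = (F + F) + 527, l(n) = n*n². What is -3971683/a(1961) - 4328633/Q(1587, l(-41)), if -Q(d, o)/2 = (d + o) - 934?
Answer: -187178599435/202482888 ≈ -924.42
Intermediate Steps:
l(n) = n³
a(F) = 527 + 2*F (a(F) = 2*F + 527 = 527 + 2*F)
Q(d, o) = 1868 - 2*d - 2*o (Q(d, o) = -2*((d + o) - 934) = -2*(-934 + d + o) = 1868 - 2*d - 2*o)
-3971683/a(1961) - 4328633/Q(1587, l(-41)) = -3971683/(527 + 2*1961) - 4328633/(1868 - 2*1587 - 2*(-41)³) = -3971683/(527 + 3922) - 4328633/(1868 - 3174 - 2*(-68921)) = -3971683/4449 - 4328633/(1868 - 3174 + 137842) = -3971683*1/4449 - 4328633/136536 = -3971683/4449 - 4328633*1/136536 = -3971683/4449 - 4328633/136536 = -187178599435/202482888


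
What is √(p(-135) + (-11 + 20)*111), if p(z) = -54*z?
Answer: 3*√921 ≈ 91.044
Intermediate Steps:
√(p(-135) + (-11 + 20)*111) = √(-54*(-135) + (-11 + 20)*111) = √(7290 + 9*111) = √(7290 + 999) = √8289 = 3*√921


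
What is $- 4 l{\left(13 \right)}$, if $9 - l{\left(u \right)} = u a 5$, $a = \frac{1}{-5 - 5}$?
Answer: $-62$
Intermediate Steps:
$a = - \frac{1}{10}$ ($a = \frac{1}{-10} = - \frac{1}{10} \approx -0.1$)
$l{\left(u \right)} = 9 + \frac{u}{2}$ ($l{\left(u \right)} = 9 - u \left(- \frac{1}{10}\right) 5 = 9 - - \frac{u}{10} \cdot 5 = 9 - - \frac{u}{2} = 9 + \frac{u}{2}$)
$- 4 l{\left(13 \right)} = - 4 \left(9 + \frac{1}{2} \cdot 13\right) = - 4 \left(9 + \frac{13}{2}\right) = \left(-4\right) \frac{31}{2} = -62$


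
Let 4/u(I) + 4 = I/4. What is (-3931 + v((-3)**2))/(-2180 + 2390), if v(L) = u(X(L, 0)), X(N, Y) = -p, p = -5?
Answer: -14419/770 ≈ -18.726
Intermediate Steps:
X(N, Y) = 5 (X(N, Y) = -1*(-5) = 5)
u(I) = 4/(-4 + I/4)
v(L) = -16/11 (v(L) = 16/(-16 + 5) = 16/(-11) = 16*(-1/11) = -16/11)
(-3931 + v((-3)**2))/(-2180 + 2390) = (-3931 - 16/11)/(-2180 + 2390) = -43257/11/210 = -43257/11*1/210 = -14419/770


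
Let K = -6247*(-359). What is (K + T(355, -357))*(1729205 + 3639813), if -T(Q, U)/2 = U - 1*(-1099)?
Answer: 12032984082402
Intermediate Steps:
K = 2242673
T(Q, U) = -2198 - 2*U (T(Q, U) = -2*(U - 1*(-1099)) = -2*(U + 1099) = -2*(1099 + U) = -2198 - 2*U)
(K + T(355, -357))*(1729205 + 3639813) = (2242673 + (-2198 - 2*(-357)))*(1729205 + 3639813) = (2242673 + (-2198 + 714))*5369018 = (2242673 - 1484)*5369018 = 2241189*5369018 = 12032984082402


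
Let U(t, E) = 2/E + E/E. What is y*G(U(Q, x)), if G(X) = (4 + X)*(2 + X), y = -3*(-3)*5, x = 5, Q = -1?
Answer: 4131/5 ≈ 826.20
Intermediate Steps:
U(t, E) = 1 + 2/E (U(t, E) = 2/E + 1 = 1 + 2/E)
y = 45 (y = 9*5 = 45)
G(X) = (2 + X)*(4 + X)
y*G(U(Q, x)) = 45*(8 + ((2 + 5)/5)**2 + 6*((2 + 5)/5)) = 45*(8 + ((1/5)*7)**2 + 6*((1/5)*7)) = 45*(8 + (7/5)**2 + 6*(7/5)) = 45*(8 + 49/25 + 42/5) = 45*(459/25) = 4131/5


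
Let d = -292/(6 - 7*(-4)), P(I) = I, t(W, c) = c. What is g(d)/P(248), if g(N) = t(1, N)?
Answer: -73/2108 ≈ -0.034630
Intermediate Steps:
d = -146/17 (d = -292/(6 + 28) = -292/34 = -292*1/34 = -146/17 ≈ -8.5882)
g(N) = N
g(d)/P(248) = -146/17/248 = -146/17*1/248 = -73/2108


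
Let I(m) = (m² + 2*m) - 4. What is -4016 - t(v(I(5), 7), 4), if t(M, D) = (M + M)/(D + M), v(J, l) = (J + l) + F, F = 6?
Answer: -24107/6 ≈ -4017.8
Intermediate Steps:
I(m) = -4 + m² + 2*m
v(J, l) = 6 + J + l (v(J, l) = (J + l) + 6 = 6 + J + l)
t(M, D) = 2*M/(D + M) (t(M, D) = (2*M)/(D + M) = 2*M/(D + M))
-4016 - t(v(I(5), 7), 4) = -4016 - 2*(6 + (-4 + 5² + 2*5) + 7)/(4 + (6 + (-4 + 5² + 2*5) + 7)) = -4016 - 2*(6 + (-4 + 25 + 10) + 7)/(4 + (6 + (-4 + 25 + 10) + 7)) = -4016 - 2*(6 + 31 + 7)/(4 + (6 + 31 + 7)) = -4016 - 2*44/(4 + 44) = -4016 - 2*44/48 = -4016 - 1*11/6 = -4016 - 11/6 = -24107/6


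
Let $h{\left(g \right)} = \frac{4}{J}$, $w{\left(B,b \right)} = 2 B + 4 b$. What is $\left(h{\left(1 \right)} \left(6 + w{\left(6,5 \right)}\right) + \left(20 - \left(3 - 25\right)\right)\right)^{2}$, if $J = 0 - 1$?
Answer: $12100$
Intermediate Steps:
$J = -1$
$h{\left(g \right)} = -4$ ($h{\left(g \right)} = \frac{4}{-1} = 4 \left(-1\right) = -4$)
$\left(h{\left(1 \right)} \left(6 + w{\left(6,5 \right)}\right) + \left(20 - \left(3 - 25\right)\right)\right)^{2} = \left(- 4 \left(6 + \left(2 \cdot 6 + 4 \cdot 5\right)\right) + \left(20 - \left(3 - 25\right)\right)\right)^{2} = \left(- 4 \left(6 + \left(12 + 20\right)\right) + \left(20 - \left(3 - 25\right)\right)\right)^{2} = \left(- 4 \left(6 + 32\right) + \left(20 - -22\right)\right)^{2} = \left(\left(-4\right) 38 + \left(20 + 22\right)\right)^{2} = \left(-152 + 42\right)^{2} = \left(-110\right)^{2} = 12100$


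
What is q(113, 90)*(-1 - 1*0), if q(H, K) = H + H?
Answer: -226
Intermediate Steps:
q(H, K) = 2*H
q(113, 90)*(-1 - 1*0) = (2*113)*(-1 - 1*0) = 226*(-1 + 0) = 226*(-1) = -226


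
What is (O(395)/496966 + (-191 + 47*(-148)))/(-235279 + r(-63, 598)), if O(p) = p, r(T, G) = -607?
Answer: 3551815607/117227321876 ≈ 0.030299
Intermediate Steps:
(O(395)/496966 + (-191 + 47*(-148)))/(-235279 + r(-63, 598)) = (395/496966 + (-191 + 47*(-148)))/(-235279 - 607) = (395*(1/496966) + (-191 - 6956))/(-235886) = (395/496966 - 7147)*(-1/235886) = -3551815607/496966*(-1/235886) = 3551815607/117227321876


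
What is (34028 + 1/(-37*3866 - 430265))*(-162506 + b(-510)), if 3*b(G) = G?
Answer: -3173563216032220/573307 ≈ -5.5355e+9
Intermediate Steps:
b(G) = G/3
(34028 + 1/(-37*3866 - 430265))*(-162506 + b(-510)) = (34028 + 1/(-37*3866 - 430265))*(-162506 + (⅓)*(-510)) = (34028 + 1/(-143042 - 430265))*(-162506 - 170) = (34028 + 1/(-573307))*(-162676) = (34028 - 1/573307)*(-162676) = (19508490595/573307)*(-162676) = -3173563216032220/573307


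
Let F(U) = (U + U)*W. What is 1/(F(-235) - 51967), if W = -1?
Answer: -1/51497 ≈ -1.9419e-5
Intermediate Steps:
F(U) = -2*U (F(U) = (U + U)*(-1) = (2*U)*(-1) = -2*U)
1/(F(-235) - 51967) = 1/(-2*(-235) - 51967) = 1/(470 - 51967) = 1/(-51497) = -1/51497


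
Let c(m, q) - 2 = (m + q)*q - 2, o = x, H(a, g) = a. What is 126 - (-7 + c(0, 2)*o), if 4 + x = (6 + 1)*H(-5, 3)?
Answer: 289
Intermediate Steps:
x = -39 (x = -4 + (6 + 1)*(-5) = -4 + 7*(-5) = -4 - 35 = -39)
o = -39
c(m, q) = q*(m + q) (c(m, q) = 2 + ((m + q)*q - 2) = 2 + (q*(m + q) - 2) = 2 + (-2 + q*(m + q)) = q*(m + q))
126 - (-7 + c(0, 2)*o) = 126 - (-7 + (2*(0 + 2))*(-39)) = 126 - (-7 + (2*2)*(-39)) = 126 - (-7 + 4*(-39)) = 126 - (-7 - 156) = 126 - 1*(-163) = 126 + 163 = 289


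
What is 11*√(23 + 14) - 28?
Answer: -28 + 11*√37 ≈ 38.910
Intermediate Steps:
11*√(23 + 14) - 28 = 11*√37 - 28 = -28 + 11*√37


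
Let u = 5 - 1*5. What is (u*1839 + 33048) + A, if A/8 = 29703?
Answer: 270672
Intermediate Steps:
u = 0 (u = 5 - 5 = 0)
A = 237624 (A = 8*29703 = 237624)
(u*1839 + 33048) + A = (0*1839 + 33048) + 237624 = (0 + 33048) + 237624 = 33048 + 237624 = 270672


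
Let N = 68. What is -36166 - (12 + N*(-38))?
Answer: -33594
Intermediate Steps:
-36166 - (12 + N*(-38)) = -36166 - (12 + 68*(-38)) = -36166 - (12 - 2584) = -36166 - 1*(-2572) = -36166 + 2572 = -33594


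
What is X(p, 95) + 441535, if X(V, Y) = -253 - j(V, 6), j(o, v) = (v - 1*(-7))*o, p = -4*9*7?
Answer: 444558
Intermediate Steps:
p = -252 (p = -36*7 = -252)
j(o, v) = o*(7 + v) (j(o, v) = (v + 7)*o = (7 + v)*o = o*(7 + v))
X(V, Y) = -253 - 13*V (X(V, Y) = -253 - V*(7 + 6) = -253 - V*13 = -253 - 13*V)
X(p, 95) + 441535 = (-253 - 13*(-252)) + 441535 = (-253 + 3276) + 441535 = 3023 + 441535 = 444558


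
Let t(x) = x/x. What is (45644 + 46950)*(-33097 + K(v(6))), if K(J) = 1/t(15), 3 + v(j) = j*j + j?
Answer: -3064491024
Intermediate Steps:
t(x) = 1
v(j) = -3 + j + j² (v(j) = -3 + (j*j + j) = -3 + (j² + j) = -3 + (j + j²) = -3 + j + j²)
K(J) = 1 (K(J) = 1/1 = 1)
(45644 + 46950)*(-33097 + K(v(6))) = (45644 + 46950)*(-33097 + 1) = 92594*(-33096) = -3064491024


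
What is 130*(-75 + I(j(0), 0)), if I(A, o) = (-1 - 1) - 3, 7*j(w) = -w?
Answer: -10400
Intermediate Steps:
j(w) = -w/7 (j(w) = (-w)/7 = -w/7)
I(A, o) = -5 (I(A, o) = -2 - 3 = -5)
130*(-75 + I(j(0), 0)) = 130*(-75 - 5) = 130*(-80) = -10400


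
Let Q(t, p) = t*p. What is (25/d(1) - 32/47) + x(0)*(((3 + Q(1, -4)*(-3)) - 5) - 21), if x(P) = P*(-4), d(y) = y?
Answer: 1143/47 ≈ 24.319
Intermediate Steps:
Q(t, p) = p*t
x(P) = -4*P
(25/d(1) - 32/47) + x(0)*(((3 + Q(1, -4)*(-3)) - 5) - 21) = (25/1 - 32/47) + (-4*0)*(((3 - 4*1*(-3)) - 5) - 21) = (25*1 - 32*1/47) + 0*(((3 - 4*(-3)) - 5) - 21) = (25 - 32/47) + 0*(((3 + 12) - 5) - 21) = 1143/47 + 0*((15 - 5) - 21) = 1143/47 + 0*(10 - 21) = 1143/47 + 0*(-11) = 1143/47 + 0 = 1143/47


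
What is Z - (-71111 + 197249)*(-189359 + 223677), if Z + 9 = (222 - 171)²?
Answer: -4328801292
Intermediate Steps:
Z = 2592 (Z = -9 + (222 - 171)² = -9 + 51² = -9 + 2601 = 2592)
Z - (-71111 + 197249)*(-189359 + 223677) = 2592 - (-71111 + 197249)*(-189359 + 223677) = 2592 - 126138*34318 = 2592 - 1*4328803884 = 2592 - 4328803884 = -4328801292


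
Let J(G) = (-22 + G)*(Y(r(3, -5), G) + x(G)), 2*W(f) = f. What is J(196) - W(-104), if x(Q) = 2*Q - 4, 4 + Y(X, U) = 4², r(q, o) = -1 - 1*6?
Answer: 69652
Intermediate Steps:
W(f) = f/2
r(q, o) = -7 (r(q, o) = -1 - 6 = -7)
Y(X, U) = 12 (Y(X, U) = -4 + 4² = -4 + 16 = 12)
x(Q) = -4 + 2*Q
J(G) = (-22 + G)*(8 + 2*G) (J(G) = (-22 + G)*(12 + (-4 + 2*G)) = (-22 + G)*(8 + 2*G))
J(196) - W(-104) = (-176 - 36*196 + 2*196²) - (-104)/2 = (-176 - 7056 + 2*38416) - 1*(-52) = (-176 - 7056 + 76832) + 52 = 69600 + 52 = 69652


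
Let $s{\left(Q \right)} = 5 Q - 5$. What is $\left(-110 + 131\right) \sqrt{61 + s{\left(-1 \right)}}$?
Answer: $21 \sqrt{51} \approx 149.97$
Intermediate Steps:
$s{\left(Q \right)} = -5 + 5 Q$ ($s{\left(Q \right)} = 5 Q - 5 = -5 + 5 Q$)
$\left(-110 + 131\right) \sqrt{61 + s{\left(-1 \right)}} = \left(-110 + 131\right) \sqrt{61 + \left(-5 + 5 \left(-1\right)\right)} = 21 \sqrt{61 - 10} = 21 \sqrt{51}$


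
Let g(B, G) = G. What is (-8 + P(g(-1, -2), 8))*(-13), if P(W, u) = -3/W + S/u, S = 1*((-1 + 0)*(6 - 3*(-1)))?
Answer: 793/8 ≈ 99.125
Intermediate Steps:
S = -9 (S = 1*(-(6 + 3)) = 1*(-1*9) = 1*(-9) = -9)
P(W, u) = -9/u - 3/W (P(W, u) = -3/W - 9/u = -9/u - 3/W)
(-8 + P(g(-1, -2), 8))*(-13) = (-8 + (-9/8 - 3/(-2)))*(-13) = (-8 + (-9*1/8 - 3*(-1/2)))*(-13) = (-8 + (-9/8 + 3/2))*(-13) = (-8 + 3/8)*(-13) = -61/8*(-13) = 793/8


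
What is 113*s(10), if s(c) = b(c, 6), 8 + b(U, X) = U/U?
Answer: -791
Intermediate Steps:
b(U, X) = -7 (b(U, X) = -8 + U/U = -8 + 1 = -7)
s(c) = -7
113*s(10) = 113*(-7) = -791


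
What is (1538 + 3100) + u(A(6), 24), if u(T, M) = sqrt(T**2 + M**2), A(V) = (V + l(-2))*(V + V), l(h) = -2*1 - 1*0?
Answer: 4638 + 24*sqrt(5) ≈ 4691.7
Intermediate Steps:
l(h) = -2 (l(h) = -2 + 0 = -2)
A(V) = 2*V*(-2 + V) (A(V) = (V - 2)*(V + V) = (-2 + V)*(2*V) = 2*V*(-2 + V))
u(T, M) = sqrt(M**2 + T**2)
(1538 + 3100) + u(A(6), 24) = (1538 + 3100) + sqrt(24**2 + (2*6*(-2 + 6))**2) = 4638 + sqrt(576 + (2*6*4)**2) = 4638 + sqrt(576 + 48**2) = 4638 + sqrt(576 + 2304) = 4638 + sqrt(2880) = 4638 + 24*sqrt(5)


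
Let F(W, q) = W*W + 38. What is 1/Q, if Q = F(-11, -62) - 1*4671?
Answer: -1/4512 ≈ -0.00022163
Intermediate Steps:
F(W, q) = 38 + W² (F(W, q) = W² + 38 = 38 + W²)
Q = -4512 (Q = (38 + (-11)²) - 1*4671 = (38 + 121) - 4671 = 159 - 4671 = -4512)
1/Q = 1/(-4512) = -1/4512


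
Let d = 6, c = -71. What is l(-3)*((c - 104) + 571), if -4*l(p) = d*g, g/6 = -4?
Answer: 14256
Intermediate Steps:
g = -24 (g = 6*(-4) = -24)
l(p) = 36 (l(p) = -3*(-24)/2 = -¼*(-144) = 36)
l(-3)*((c - 104) + 571) = 36*((-71 - 104) + 571) = 36*(-175 + 571) = 36*396 = 14256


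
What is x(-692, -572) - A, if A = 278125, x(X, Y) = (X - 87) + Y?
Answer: -279476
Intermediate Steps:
x(X, Y) = -87 + X + Y (x(X, Y) = (-87 + X) + Y = -87 + X + Y)
x(-692, -572) - A = (-87 - 692 - 572) - 1*278125 = -1351 - 278125 = -279476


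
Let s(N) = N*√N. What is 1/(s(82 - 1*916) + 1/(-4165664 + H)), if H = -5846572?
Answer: 10012236*I/(-I + 8350204824*√834) ≈ -1.7218e-16 + 4.1519e-5*I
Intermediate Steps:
s(N) = N^(3/2)
1/(s(82 - 1*916) + 1/(-4165664 + H)) = 1/((82 - 1*916)^(3/2) + 1/(-4165664 - 5846572)) = 1/((82 - 916)^(3/2) + 1/(-10012236)) = 1/((-834)^(3/2) - 1/10012236) = 1/(-834*I*√834 - 1/10012236) = 1/(-1/10012236 - 834*I*√834)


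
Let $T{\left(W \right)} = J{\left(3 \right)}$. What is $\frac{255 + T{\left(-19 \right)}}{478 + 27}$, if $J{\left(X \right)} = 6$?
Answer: $\frac{261}{505} \approx 0.51683$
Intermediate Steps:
$T{\left(W \right)} = 6$
$\frac{255 + T{\left(-19 \right)}}{478 + 27} = \frac{255 + 6}{478 + 27} = \frac{261}{505}$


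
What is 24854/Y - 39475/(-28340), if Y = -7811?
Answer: -79204627/44272748 ≈ -1.7890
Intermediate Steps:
24854/Y - 39475/(-28340) = 24854/(-7811) - 39475/(-28340) = 24854*(-1/7811) - 39475*(-1/28340) = -24854/7811 + 7895/5668 = -79204627/44272748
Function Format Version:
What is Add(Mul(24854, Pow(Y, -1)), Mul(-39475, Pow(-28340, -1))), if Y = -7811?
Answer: Rational(-79204627, 44272748) ≈ -1.7890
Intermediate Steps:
Add(Mul(24854, Pow(Y, -1)), Mul(-39475, Pow(-28340, -1))) = Add(Mul(24854, Pow(-7811, -1)), Mul(-39475, Pow(-28340, -1))) = Add(Mul(24854, Rational(-1, 7811)), Mul(-39475, Rational(-1, 28340))) = Add(Rational(-24854, 7811), Rational(7895, 5668)) = Rational(-79204627, 44272748)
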